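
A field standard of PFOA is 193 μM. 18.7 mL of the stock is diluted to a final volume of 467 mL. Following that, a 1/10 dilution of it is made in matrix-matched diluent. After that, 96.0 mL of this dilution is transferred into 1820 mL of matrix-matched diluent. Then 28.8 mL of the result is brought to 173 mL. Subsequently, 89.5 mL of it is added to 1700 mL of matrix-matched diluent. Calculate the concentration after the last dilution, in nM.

Overall dilution factor = 24.97 × 10 × 19.96 × 6.007 × 19.99 = 5.99 × 10⁵.
193 μM / 5.99 × 10⁵ = 3.22 × 10⁻⁴ μM = 0.322 nM.

0.322 nM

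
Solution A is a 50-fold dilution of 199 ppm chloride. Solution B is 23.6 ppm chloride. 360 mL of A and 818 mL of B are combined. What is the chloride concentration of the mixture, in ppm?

C_A = 199 ppm / 50 = 3.98 ppm.
C_mix = (C_A·V_A + C_B·V_B)/(V_A + V_B) = (3.98×360 + 23.6×818) / 1178 = 17.6 ppm.

17.6 ppm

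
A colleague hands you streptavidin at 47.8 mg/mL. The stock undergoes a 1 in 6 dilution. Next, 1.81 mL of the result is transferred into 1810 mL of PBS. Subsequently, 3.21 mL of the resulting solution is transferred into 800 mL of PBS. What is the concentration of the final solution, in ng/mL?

31.8 ng/mL

Overall dilution factor = 6 × 1001 × 250.2 = 1.50 × 10⁶.
47.8 mg/mL / 1.50 × 10⁶ = 3.18 × 10⁻⁵ mg/mL = 31.8 ng/mL.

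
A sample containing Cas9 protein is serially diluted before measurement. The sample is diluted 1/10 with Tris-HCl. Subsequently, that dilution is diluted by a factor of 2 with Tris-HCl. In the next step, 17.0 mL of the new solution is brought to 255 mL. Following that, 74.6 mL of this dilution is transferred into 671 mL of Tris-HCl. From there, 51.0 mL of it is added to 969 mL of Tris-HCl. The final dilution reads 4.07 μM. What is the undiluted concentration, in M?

0.244 M

Overall dilution factor = 10 × 2 × 15 × 9.995 × 20 = 6.00 × 10⁴.
Original = 4.07 μM × 6.00 × 10⁴ = 2.44 × 10⁵ μM = 0.244 M.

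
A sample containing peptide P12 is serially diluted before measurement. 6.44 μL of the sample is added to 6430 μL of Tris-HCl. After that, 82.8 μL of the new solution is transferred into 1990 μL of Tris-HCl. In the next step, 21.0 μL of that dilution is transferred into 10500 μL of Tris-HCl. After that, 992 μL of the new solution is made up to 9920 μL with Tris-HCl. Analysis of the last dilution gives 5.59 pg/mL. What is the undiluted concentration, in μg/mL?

701 μg/mL

Overall dilution factor = 999.4 × 25.03 × 501 × 10 = 1.25 × 10⁸.
Original = 5.59 pg/mL × 1.25 × 10⁸ = 7.01 × 10⁸ pg/mL = 701 μg/mL.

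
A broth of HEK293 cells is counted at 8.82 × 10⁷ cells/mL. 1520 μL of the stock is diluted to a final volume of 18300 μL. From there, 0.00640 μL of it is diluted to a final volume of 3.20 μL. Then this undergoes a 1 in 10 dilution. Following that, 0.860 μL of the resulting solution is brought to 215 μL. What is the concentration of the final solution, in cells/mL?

Overall dilution factor = 12.04 × 500 × 10 × 250 = 1.50 × 10⁷.
8.82 × 10⁷ cells/mL / 1.50 × 10⁷ = 5.86 cells/mL.

5.86 cells/mL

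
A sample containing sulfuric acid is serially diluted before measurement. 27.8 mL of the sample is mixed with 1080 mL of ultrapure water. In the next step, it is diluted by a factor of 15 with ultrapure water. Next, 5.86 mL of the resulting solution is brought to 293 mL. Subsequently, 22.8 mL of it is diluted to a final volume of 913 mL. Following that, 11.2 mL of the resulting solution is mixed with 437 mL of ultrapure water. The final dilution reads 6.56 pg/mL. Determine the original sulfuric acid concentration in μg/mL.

Overall dilution factor = 39.85 × 15 × 50 × 40.04 × 40.02 = 4.79 × 10⁷.
Original = 6.56 pg/mL × 4.79 × 10⁷ = 3.14 × 10⁸ pg/mL = 314 μg/mL.

314 μg/mL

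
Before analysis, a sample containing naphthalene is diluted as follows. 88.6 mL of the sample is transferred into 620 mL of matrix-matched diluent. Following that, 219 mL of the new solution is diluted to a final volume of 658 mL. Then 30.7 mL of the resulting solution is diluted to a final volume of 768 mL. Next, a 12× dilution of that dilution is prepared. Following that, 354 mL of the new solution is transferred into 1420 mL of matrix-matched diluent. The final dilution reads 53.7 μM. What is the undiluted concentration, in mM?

1940 mM

Overall dilution factor = 7.998 × 3.005 × 25.02 × 12 × 5.011 = 3.61 × 10⁴.
Original = 53.7 μM × 3.61 × 10⁴ = 1.94 × 10⁶ μM = 1940 mM.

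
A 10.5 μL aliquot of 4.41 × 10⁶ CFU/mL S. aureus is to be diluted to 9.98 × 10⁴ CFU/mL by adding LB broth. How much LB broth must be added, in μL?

453 μL

V₂ = C₁V₁/C₂ = 4.41 × 10⁶ × 10.5 / 9.98 × 10⁴ = 464 μL.
Diluent to add = V₂ − V₁ = 464 − 10.5 = 453 μL.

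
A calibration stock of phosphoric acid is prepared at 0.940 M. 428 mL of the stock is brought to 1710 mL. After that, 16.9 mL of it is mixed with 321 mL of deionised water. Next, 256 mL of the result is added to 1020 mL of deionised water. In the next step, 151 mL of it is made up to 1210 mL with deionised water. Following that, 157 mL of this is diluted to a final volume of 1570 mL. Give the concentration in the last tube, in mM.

0.0295 mM

Overall dilution factor = 3.995 × 19.99 × 4.984 × 8.013 × 10 = 3.19 × 10⁴.
0.940 M / 3.19 × 10⁴ = 2.95 × 10⁻⁵ M = 0.0295 mM.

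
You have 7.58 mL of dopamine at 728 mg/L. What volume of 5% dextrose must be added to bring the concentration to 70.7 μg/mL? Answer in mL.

70.7 μg/mL = 70.7 mg/L.
V₂ = C₁V₁/C₂ = 728 × 7.58 / 70.7 = 78.1 mL.
Diluent to add = V₂ − V₁ = 78.1 − 7.58 = 70.5 mL.

70.5 mL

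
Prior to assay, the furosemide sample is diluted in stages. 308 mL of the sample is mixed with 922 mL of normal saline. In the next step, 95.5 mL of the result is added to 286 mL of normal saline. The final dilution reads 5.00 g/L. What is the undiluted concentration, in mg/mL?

Overall dilution factor = 3.994 × 3.995 = 16.0.
Original = 5.00 g/L × 16.0 = 79.8 g/L = 79.8 mg/mL.

79.8 mg/mL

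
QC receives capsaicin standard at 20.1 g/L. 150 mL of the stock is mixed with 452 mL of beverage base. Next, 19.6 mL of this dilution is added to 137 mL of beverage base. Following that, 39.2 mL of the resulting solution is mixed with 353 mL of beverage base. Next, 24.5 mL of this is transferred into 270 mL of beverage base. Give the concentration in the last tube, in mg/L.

Overall dilution factor = 4.013 × 7.990 × 10.01 × 12.02 = 3856.
20.1 g/L / 3856 = 5.21 × 10⁻³ g/L = 5.21 mg/L.

5.21 mg/L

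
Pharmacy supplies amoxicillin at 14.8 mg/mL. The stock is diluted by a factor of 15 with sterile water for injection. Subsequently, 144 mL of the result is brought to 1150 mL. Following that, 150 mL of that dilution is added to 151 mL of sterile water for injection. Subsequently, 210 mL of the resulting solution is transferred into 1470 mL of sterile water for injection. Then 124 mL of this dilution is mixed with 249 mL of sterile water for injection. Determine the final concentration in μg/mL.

Overall dilution factor = 15 × 7.986 × 2.007 × 8 × 3.008 = 5785.
14.8 mg/mL / 5785 = 2.56 × 10⁻³ mg/mL = 2.56 μg/mL.

2.56 μg/mL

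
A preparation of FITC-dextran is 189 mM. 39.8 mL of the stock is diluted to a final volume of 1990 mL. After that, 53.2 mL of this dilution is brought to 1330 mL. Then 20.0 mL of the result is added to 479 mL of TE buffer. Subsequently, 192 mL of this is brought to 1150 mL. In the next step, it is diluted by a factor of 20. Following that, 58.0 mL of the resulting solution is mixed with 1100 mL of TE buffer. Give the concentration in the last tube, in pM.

Overall dilution factor = 50 × 25 × 24.95 × 5.990 × 20 × 19.97 = 7.46 × 10⁷.
189 mM / 7.46 × 10⁷ = 2.53 × 10⁻⁶ mM = 2530 pM.

2530 pM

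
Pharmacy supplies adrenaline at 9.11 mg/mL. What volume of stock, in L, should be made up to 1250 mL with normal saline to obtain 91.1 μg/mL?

0.0125 L

91.1 μg/mL = 0.0911 mg/mL.
V₁ = C₂V₂/C₁ = 0.0911 × 1250 / 9.11 = 12.5 mL = 0.0125 L.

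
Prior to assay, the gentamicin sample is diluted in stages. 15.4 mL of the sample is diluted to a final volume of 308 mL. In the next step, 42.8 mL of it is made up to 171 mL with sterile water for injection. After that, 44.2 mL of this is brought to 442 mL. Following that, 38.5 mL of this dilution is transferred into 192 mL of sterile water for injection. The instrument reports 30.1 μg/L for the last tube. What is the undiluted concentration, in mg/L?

Overall dilution factor = 20 × 3.995 × 10 × 5.987 = 4784.
Original = 30.1 μg/L × 4784 = 1.44 × 10⁵ μg/L = 144 mg/L.

144 mg/L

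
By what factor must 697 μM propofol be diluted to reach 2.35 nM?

Factor = C₀/C_target = 697 μM / 2.35 nM = 2.97 × 10⁵.

2.97 × 10⁵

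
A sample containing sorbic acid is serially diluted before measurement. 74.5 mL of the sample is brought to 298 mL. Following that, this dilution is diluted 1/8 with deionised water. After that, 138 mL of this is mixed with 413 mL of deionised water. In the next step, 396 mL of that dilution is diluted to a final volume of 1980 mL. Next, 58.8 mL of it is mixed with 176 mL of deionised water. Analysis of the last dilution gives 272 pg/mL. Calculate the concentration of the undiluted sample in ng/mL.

694 ng/mL

Overall dilution factor = 4 × 8 × 3.993 × 5 × 3.993 = 2551.
Original = 272 pg/mL × 2551 = 6.94 × 10⁵ pg/mL = 694 ng/mL.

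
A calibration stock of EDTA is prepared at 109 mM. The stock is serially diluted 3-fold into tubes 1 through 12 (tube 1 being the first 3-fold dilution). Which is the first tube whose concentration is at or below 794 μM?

tube 5

Tube n has concentration 109 mM / 3ⁿ.
Need 3ⁿ ≥ 109 mM / 794 μM = 137, so n ≥ 4.48.
First such tube: n = 5.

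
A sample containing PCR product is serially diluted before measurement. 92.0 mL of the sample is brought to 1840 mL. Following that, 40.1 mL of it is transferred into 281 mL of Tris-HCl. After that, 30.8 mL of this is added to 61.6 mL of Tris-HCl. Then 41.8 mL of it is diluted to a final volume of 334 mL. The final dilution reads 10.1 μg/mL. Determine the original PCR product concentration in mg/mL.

Overall dilution factor = 20 × 8.007 × 3 × 7.990 = 3839.
Original = 10.1 μg/mL × 3839 = 3.88 × 10⁴ μg/mL = 38.8 mg/mL.

38.8 mg/mL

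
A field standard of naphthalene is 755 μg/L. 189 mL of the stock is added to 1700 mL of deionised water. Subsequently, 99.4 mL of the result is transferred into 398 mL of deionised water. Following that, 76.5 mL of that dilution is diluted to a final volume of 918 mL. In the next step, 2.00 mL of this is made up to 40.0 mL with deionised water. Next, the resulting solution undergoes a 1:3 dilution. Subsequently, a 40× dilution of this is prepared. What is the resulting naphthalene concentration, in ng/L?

0.524 ng/L

Overall dilution factor = 9.995 × 5.004 × 12 × 20 × 3 × 40 = 1.44 × 10⁶.
755 μg/L / 1.44 × 10⁶ = 5.24 × 10⁻⁴ μg/L = 0.524 ng/L.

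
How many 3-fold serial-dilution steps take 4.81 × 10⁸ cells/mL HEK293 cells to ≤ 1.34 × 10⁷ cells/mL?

Need 3ⁿ ≥ 35.9, so n ≥ log(35.9)/log(3) = 3.26.
Minimum whole steps: n = 4.

4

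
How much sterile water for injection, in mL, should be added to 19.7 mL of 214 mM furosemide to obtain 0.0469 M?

70.2 mL

0.0469 M = 46.9 mM.
V₂ = C₁V₁/C₂ = 214 × 19.7 / 46.9 = 89.9 mL.
Diluent to add = V₂ − V₁ = 89.9 − 19.7 = 70.2 mL.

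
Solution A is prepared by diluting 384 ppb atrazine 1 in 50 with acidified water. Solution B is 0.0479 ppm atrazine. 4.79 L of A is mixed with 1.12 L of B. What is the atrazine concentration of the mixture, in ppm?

C_A = 384 ppb / 50 = 7.68 ppb.
C_B = 0.0479 ppm = 47.9 ppb.
C_mix = (C_A·V_A + C_B·V_B)/(V_A + V_B) = (7.68×4.79 + 47.9×1.12) / 5.910 = 15.3 ppb = 0.0153 ppm.

0.0153 ppm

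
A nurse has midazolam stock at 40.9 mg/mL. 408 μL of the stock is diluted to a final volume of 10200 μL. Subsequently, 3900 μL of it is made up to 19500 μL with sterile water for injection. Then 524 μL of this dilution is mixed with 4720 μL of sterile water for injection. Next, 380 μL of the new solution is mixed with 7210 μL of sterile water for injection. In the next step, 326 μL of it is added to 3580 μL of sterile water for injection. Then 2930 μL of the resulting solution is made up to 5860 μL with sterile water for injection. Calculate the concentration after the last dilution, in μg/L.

68.3 μg/L

Overall dilution factor = 25 × 5 × 10.01 × 19.97 × 11.98 × 2 = 5.99 × 10⁵.
40.9 mg/mL / 5.99 × 10⁵ = 6.83 × 10⁻⁵ mg/mL = 68.3 μg/L.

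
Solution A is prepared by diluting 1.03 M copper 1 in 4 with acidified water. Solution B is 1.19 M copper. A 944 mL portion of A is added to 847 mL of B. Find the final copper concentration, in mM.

698 mM

C_A = 1.03 M / 4 = 0.258 M.
C_mix = (C_A·V_A + C_B·V_B)/(V_A + V_B) = (0.258×944 + 1.19×847) / 1791 = 0.698 M = 698 mM.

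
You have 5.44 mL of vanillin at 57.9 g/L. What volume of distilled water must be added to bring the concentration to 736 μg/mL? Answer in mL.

736 μg/mL = 0.736 g/L.
V₂ = C₁V₁/C₂ = 57.9 × 5.44 / 0.736 = 428 mL.
Diluent to add = V₂ − V₁ = 428 − 5.44 = 423 mL.

423 mL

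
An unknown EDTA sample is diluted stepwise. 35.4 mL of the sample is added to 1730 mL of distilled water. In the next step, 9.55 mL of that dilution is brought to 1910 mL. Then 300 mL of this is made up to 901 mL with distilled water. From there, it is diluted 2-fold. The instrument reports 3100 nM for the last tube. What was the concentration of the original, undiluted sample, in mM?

Overall dilution factor = 49.87 × 200 × 3.003 × 2 = 5.99 × 10⁴.
Original = 3100 nM × 5.99 × 10⁴ = 1.86 × 10⁸ nM = 186 mM.

186 mM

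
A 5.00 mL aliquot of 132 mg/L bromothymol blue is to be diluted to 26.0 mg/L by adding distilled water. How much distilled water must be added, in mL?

20.4 mL

V₂ = C₁V₁/C₂ = 132 × 5.00 / 26.0 = 25.4 mL.
Diluent to add = V₂ − V₁ = 25.4 − 5.00 = 20.4 mL.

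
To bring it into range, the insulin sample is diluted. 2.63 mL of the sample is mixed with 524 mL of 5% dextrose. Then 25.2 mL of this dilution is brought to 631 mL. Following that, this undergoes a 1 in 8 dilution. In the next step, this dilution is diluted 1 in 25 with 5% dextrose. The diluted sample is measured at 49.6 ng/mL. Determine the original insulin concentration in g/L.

49.7 g/L

Overall dilution factor = 200.2 × 25.04 × 8 × 25 = 1.00 × 10⁶.
Original = 49.6 ng/mL × 1.00 × 10⁶ = 4.97 × 10⁷ ng/mL = 49.7 g/L.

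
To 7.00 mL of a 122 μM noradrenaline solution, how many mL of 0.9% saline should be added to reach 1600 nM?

527 mL

1600 nM = 1.60 μM.
V₂ = C₁V₁/C₂ = 122 × 7.00 / 1.60 = 534 mL.
Diluent to add = V₂ − V₁ = 534 − 7.00 = 527 mL.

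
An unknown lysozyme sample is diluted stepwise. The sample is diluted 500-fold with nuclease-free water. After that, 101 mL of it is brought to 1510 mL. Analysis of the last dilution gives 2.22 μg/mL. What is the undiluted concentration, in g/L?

Overall dilution factor = 500 × 14.95 = 7475.
Original = 2.22 μg/mL × 7475 = 1.66 × 10⁴ μg/mL = 16.6 g/L.

16.6 g/L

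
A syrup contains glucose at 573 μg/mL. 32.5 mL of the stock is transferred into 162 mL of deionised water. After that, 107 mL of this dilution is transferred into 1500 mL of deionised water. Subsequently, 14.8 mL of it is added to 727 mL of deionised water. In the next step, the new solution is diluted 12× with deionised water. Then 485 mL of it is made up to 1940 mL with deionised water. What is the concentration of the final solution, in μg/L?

2.65 μg/L

Overall dilution factor = 5.985 × 15.02 × 50.12 × 12 × 4 = 2.16 × 10⁵.
573 μg/mL / 2.16 × 10⁵ = 2.65 × 10⁻³ μg/mL = 2.65 μg/L.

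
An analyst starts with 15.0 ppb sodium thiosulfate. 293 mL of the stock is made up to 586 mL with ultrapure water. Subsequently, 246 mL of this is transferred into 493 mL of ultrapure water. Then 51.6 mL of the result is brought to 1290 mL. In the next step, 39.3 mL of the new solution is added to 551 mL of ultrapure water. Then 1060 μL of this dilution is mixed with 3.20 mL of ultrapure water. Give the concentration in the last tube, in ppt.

1.65 ppt

Overall dilution factor = 2 × 3.004 × 25 × 15.02 × 4.019 = 9067.
15.0 ppb / 9067 = 1.65 × 10⁻³ ppb = 1.65 ppt.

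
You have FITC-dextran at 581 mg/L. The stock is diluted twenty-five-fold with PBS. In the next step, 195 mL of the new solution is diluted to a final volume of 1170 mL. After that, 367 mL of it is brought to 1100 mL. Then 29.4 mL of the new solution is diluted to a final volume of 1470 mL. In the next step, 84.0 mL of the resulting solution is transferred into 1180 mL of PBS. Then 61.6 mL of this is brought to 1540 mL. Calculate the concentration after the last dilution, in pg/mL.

Overall dilution factor = 25 × 6 × 2.997 × 50 × 15.05 × 25 = 8.46 × 10⁶.
581 mg/L / 8.46 × 10⁶ = 6.87 × 10⁻⁵ mg/L = 68.7 pg/mL.

68.7 pg/mL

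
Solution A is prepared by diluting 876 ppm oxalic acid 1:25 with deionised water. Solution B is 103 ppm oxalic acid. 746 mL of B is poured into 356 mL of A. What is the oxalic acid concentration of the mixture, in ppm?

C_A = 876 ppm / 25 = 35.0 ppm.
C_mix = (C_A·V_A + C_B·V_B)/(V_A + V_B) = (35.0×356 + 103×746) / 1102 = 81.0 ppm.

81.0 ppm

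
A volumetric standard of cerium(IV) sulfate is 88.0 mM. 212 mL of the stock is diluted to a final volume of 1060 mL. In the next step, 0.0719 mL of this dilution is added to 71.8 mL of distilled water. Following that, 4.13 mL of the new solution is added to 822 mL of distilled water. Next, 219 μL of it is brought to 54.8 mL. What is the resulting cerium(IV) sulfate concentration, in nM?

Overall dilution factor = 5 × 999.6 × 200.0 × 250.2 = 2.50 × 10⁸.
88.0 mM / 2.50 × 10⁸ = 3.52 × 10⁻⁷ mM = 0.352 nM.

0.352 nM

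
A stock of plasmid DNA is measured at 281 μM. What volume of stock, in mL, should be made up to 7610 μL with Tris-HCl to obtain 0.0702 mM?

1.90 mL

0.0702 mM = 70.2 μM.
V₁ = C₂V₂/C₁ = 70.2 × 7610 / 281 = 1901 μL = 1.90 mL.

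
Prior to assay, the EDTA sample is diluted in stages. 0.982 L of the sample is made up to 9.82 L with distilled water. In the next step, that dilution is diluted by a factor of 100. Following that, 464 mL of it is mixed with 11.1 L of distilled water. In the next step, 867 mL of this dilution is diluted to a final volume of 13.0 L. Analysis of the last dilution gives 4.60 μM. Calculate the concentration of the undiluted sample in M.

Overall dilution factor = 10 × 100 × 24.92 × 14.99 = 3.74 × 10⁵.
Original = 4.60 μM × 3.74 × 10⁵ = 1.72 × 10⁶ μM = 1.72 M.

1.72 M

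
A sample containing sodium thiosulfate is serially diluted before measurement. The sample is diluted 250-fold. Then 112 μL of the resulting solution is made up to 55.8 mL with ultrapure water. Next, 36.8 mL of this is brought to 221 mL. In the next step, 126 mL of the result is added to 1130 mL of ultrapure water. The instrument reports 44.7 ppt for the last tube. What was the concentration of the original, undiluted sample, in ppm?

Overall dilution factor = 250 × 498.2 × 6.005 × 9.968 = 7.46 × 10⁶.
Original = 44.7 ppt × 7.46 × 10⁶ = 3.33 × 10⁸ ppt = 333 ppm.

333 ppm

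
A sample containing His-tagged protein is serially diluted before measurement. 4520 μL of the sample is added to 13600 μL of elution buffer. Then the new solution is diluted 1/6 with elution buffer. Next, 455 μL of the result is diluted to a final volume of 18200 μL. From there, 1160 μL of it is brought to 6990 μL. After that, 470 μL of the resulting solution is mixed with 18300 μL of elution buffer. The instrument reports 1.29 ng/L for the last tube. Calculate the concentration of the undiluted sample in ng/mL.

Overall dilution factor = 4.009 × 6 × 40 × 6.026 × 39.94 = 2.32 × 10⁵.
Original = 1.29 ng/L × 2.32 × 10⁵ = 2.99 × 10⁵ ng/L = 299 ng/mL.

299 ng/mL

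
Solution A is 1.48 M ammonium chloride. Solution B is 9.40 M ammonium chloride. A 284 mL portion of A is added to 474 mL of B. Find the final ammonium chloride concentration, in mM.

6430 mM

C_mix = (C_A·V_A + C_B·V_B)/(V_A + V_B) = (1.48×284 + 9.40×474) / 758.0 = 6.43 M = 6430 mM.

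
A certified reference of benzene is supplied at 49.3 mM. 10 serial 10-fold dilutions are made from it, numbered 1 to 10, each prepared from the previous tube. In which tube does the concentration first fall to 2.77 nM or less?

Tube n has concentration 49.3 mM / 10ⁿ.
Need 10ⁿ ≥ 49.3 mM / 2.77 nM = 1.78 × 10⁷, so n ≥ 7.25.
First such tube: n = 8.

tube 8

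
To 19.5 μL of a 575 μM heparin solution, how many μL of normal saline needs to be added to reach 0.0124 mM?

0.0124 mM = 12.4 μM.
V₂ = C₁V₁/C₂ = 575 × 19.5 / 12.4 = 904 μL.
Diluent to add = V₂ − V₁ = 904 − 19.5 = 885 μL.

885 μL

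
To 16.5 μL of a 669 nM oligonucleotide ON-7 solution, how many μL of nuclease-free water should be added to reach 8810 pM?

8810 pM = 8.81 nM.
V₂ = C₁V₁/C₂ = 669 × 16.5 / 8.81 = 1253 μL.
Diluent to add = V₂ − V₁ = 1253 − 16.5 = 1240 μL.

1240 μL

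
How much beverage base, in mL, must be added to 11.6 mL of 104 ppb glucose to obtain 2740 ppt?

429 mL

2740 ppt = 2.74 ppb.
V₂ = C₁V₁/C₂ = 104 × 11.6 / 2.74 = 440 mL.
Diluent to add = V₂ − V₁ = 440 − 11.6 = 429 mL.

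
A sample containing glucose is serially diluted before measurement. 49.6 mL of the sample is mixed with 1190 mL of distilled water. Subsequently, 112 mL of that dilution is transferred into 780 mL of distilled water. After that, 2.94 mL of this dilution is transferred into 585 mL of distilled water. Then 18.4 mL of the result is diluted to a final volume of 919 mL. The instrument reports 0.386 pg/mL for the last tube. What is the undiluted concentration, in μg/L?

Overall dilution factor = 24.99 × 7.964 × 200.0 × 49.95 = 1.99 × 10⁶.
Original = 0.386 pg/mL × 1.99 × 10⁶ = 7.67 × 10⁵ pg/mL = 767 μg/L.

767 μg/L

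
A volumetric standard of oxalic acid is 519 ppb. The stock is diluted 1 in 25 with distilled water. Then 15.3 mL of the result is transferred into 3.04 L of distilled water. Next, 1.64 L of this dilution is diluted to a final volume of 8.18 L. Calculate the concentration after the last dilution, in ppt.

Overall dilution factor = 25 × 199.7 × 4.988 = 2.49 × 10⁴.
519 ppb / 2.49 × 10⁴ = 0.0208 ppb = 20.8 ppt.

20.8 ppt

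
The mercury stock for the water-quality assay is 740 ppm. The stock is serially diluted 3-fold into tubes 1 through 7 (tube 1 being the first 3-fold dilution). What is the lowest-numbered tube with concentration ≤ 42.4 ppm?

tube 3

Tube n has concentration 740 ppm / 3ⁿ.
Need 3ⁿ ≥ 740 ppm / 42.4 ppm = 17.5, so n ≥ 2.60.
First such tube: n = 3.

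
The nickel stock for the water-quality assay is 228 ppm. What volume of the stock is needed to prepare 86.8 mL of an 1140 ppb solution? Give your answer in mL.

1140 ppb = 1.14 ppm.
V₁ = C₂V₂/C₁ = 1.14 × 86.8 / 228 = 0.434 mL.

0.434 mL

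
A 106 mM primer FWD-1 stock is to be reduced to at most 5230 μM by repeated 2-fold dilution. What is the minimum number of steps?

Need 2ⁿ ≥ 20.3, so n ≥ log(20.3)/log(2) = 4.34.
Minimum whole steps: n = 5.

5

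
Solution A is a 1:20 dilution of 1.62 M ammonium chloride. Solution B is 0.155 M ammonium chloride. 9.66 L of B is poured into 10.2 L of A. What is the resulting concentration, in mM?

C_A = 1.62 M / 20 = 0.0810 M.
C_mix = (C_A·V_A + C_B·V_B)/(V_A + V_B) = (0.0810×10.2 + 0.155×9.66) / 19.86 = 0.117 M = 117 mM.

117 mM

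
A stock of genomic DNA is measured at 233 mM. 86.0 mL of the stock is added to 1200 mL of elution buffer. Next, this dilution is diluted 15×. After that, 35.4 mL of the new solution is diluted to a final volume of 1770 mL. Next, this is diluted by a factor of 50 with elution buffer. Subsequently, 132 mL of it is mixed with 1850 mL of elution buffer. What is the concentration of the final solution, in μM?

Overall dilution factor = 14.95 × 15 × 50 × 50 × 15.02 = 8.42 × 10⁶.
233 mM / 8.42 × 10⁶ = 2.77 × 10⁻⁵ mM = 0.0277 μM.

0.0277 μM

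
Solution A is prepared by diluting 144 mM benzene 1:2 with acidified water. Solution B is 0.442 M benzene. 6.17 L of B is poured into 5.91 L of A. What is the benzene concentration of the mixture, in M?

0.261 M

C_A = 144 mM / 2 = 72.0 mM.
C_B = 0.442 M = 442 mM.
C_mix = (C_A·V_A + C_B·V_B)/(V_A + V_B) = (72.0×5.91 + 442×6.17) / 12.08 = 261 mM = 0.261 M.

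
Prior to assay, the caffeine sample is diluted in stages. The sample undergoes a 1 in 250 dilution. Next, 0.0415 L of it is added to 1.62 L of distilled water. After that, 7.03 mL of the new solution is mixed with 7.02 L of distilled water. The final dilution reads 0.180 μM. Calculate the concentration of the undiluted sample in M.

1.80 M

Overall dilution factor = 250 × 40.04 × 999.6 = 1.00 × 10⁷.
Original = 0.180 μM × 1.00 × 10⁷ = 1.80 × 10⁶ μM = 1.80 M.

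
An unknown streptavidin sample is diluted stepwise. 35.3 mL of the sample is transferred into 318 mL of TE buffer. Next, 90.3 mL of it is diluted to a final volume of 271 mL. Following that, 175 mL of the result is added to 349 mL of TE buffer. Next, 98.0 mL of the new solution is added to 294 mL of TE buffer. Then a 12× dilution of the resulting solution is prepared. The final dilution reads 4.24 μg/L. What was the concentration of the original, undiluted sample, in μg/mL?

18.3 μg/mL

Overall dilution factor = 10.01 × 3.001 × 2.994 × 4 × 12 = 4317.
Original = 4.24 μg/L × 4317 = 1.83 × 10⁴ μg/L = 18.3 μg/mL.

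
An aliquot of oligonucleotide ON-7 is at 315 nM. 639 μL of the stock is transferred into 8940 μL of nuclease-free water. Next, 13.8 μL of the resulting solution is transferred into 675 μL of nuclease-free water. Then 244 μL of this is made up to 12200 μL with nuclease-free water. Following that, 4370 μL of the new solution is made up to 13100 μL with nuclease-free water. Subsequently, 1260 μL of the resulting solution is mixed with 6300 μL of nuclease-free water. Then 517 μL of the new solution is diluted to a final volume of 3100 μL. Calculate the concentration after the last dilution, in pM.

Overall dilution factor = 14.99 × 49.91 × 50 × 2.998 × 6 × 5.996 = 4.03 × 10⁶.
315 nM / 4.03 × 10⁶ = 7.81 × 10⁻⁵ nM = 0.0781 pM.

0.0781 pM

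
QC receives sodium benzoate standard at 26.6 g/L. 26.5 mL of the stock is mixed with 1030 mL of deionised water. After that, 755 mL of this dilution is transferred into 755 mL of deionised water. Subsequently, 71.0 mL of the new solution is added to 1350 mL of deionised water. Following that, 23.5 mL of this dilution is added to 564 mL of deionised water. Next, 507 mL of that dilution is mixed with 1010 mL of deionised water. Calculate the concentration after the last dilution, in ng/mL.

223 ng/mL

Overall dilution factor = 39.87 × 2 × 20.01 × 25 × 2.992 = 1.19 × 10⁵.
26.6 g/L / 1.19 × 10⁵ = 2.23 × 10⁻⁴ g/L = 223 ng/mL.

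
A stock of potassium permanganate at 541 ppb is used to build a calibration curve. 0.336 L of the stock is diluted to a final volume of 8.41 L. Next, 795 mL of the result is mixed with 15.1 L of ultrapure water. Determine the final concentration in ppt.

Overall dilution factor = 25.03 × 19.99 = 500.
541 ppb / 500 = 1.08 ppb = 1080 ppt.

1080 ppt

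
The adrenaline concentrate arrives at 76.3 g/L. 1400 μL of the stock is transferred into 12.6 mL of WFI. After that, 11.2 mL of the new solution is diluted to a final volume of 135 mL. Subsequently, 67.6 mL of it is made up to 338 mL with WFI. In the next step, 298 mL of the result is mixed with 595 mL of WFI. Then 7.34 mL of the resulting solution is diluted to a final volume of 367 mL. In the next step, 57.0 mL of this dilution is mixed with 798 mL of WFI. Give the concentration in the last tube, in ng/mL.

56.3 ng/mL

Overall dilution factor = 10 × 12.05 × 5 × 2.997 × 50 × 15 = 1.35 × 10⁶.
76.3 g/L / 1.35 × 10⁶ = 5.63 × 10⁻⁵ g/L = 56.3 ng/mL.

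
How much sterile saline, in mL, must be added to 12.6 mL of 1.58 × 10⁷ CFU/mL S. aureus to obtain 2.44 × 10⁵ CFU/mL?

803 mL

V₂ = C₁V₁/C₂ = 1.58 × 10⁷ × 12.6 / 2.44 × 10⁵ = 816 mL.
Diluent to add = V₂ − V₁ = 816 − 12.6 = 803 mL.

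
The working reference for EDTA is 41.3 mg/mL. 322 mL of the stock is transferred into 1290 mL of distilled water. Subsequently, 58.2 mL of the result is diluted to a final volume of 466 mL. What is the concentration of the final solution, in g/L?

Overall dilution factor = 5.006 × 8.007 = 40.1.
41.3 mg/mL / 40.1 = 1.03 mg/mL = 1.03 g/L.

1.03 g/L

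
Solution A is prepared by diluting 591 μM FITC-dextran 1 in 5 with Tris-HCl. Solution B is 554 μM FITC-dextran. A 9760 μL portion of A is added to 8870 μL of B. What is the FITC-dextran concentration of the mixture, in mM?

0.326 mM

C_A = 591 μM / 5 = 118 μM.
C_mix = (C_A·V_A + C_B·V_B)/(V_A + V_B) = (118×9760 + 554×8870) / 18630 = 326 μM = 0.326 mM.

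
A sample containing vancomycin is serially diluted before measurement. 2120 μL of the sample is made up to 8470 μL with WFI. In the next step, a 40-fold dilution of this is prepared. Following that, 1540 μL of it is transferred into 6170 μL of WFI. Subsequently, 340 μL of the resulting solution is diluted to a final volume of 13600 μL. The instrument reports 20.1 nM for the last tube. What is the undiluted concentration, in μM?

Overall dilution factor = 3.995 × 40 × 5.006 × 40 = 3.20 × 10⁴.
Original = 20.1 nM × 3.20 × 10⁴ = 6.43 × 10⁵ nM = 643 μM.

643 μM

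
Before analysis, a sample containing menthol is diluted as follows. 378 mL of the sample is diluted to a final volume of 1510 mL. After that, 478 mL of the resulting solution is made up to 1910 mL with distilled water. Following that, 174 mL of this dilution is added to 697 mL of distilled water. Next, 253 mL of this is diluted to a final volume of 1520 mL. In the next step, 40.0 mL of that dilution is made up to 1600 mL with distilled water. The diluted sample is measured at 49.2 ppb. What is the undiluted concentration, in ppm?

945 ppm

Overall dilution factor = 3.995 × 3.996 × 5.006 × 6.008 × 40 = 1.92 × 10⁴.
Original = 49.2 ppb × 1.92 × 10⁴ = 9.45 × 10⁵ ppb = 945 ppm.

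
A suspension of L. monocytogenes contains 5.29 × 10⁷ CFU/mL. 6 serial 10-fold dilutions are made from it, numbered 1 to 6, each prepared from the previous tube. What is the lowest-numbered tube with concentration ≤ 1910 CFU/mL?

Tube n has concentration 5.29 × 10⁷ CFU/mL / 10ⁿ.
Need 10ⁿ ≥ 5.29 × 10⁷ CFU/mL / 1910 CFU/mL = 2.77 × 10⁴, so n ≥ 4.44.
First such tube: n = 5.

tube 5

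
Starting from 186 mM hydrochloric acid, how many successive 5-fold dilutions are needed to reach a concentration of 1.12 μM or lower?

Need 5ⁿ ≥ 1.66 × 10⁵, so n ≥ log(1.66 × 10⁵)/log(5) = 7.47.
Minimum whole steps: n = 8.

8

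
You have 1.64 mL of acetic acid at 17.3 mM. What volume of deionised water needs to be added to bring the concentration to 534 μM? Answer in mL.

534 μM = 0.534 mM.
V₂ = C₁V₁/C₂ = 17.3 × 1.64 / 0.534 = 53.1 mL.
Diluent to add = V₂ − V₁ = 53.1 − 1.64 = 51.5 mL.

51.5 mL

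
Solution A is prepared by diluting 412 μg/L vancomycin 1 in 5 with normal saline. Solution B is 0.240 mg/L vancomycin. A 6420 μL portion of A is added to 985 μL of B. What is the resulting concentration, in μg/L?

C_A = 412 μg/L / 5 = 82.4 μg/L.
C_B = 0.240 mg/L = 240 μg/L.
C_mix = (C_A·V_A + C_B·V_B)/(V_A + V_B) = (82.4×6420 + 240×985) / 7405 = 103 μg/L.

103 μg/L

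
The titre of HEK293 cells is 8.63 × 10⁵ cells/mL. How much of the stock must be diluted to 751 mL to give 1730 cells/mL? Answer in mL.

1.51 mL

V₁ = C₂V₂/C₁ = 1730 × 751 / 8.63 × 10⁵ = 1.51 mL.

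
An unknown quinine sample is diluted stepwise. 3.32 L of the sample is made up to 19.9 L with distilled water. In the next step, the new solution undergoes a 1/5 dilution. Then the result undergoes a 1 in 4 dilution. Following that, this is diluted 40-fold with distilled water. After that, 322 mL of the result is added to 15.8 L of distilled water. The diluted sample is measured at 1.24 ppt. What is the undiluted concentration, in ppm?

Overall dilution factor = 5.994 × 5 × 4 × 40 × 50.07 = 2.40 × 10⁵.
Original = 1.24 ppt × 2.40 × 10⁵ = 2.98 × 10⁵ ppt = 0.298 ppm.

0.298 ppm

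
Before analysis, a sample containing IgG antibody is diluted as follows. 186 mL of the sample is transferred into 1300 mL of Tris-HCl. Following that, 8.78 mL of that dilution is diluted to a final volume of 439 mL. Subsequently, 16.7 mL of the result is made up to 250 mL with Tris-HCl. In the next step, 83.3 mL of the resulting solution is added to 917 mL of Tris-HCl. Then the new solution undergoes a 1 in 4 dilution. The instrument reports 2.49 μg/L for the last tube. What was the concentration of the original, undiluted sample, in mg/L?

Overall dilution factor = 7.989 × 50 × 14.97 × 12.01 × 4 = 2.87 × 10⁵.
Original = 2.49 μg/L × 2.87 × 10⁵ = 7.15 × 10⁵ μg/L = 715 mg/L.

715 mg/L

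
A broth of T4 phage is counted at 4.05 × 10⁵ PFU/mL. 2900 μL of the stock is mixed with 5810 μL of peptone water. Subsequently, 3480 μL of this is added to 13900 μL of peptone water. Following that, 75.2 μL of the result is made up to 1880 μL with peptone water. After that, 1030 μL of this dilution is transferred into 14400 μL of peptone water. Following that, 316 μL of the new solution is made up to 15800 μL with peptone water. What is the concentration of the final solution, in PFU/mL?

1.44 PFU/mL

Overall dilution factor = 3.003 × 4.994 × 25 × 14.98 × 50 = 2.81 × 10⁵.
4.05 × 10⁵ PFU/mL / 2.81 × 10⁵ = 1.44 PFU/mL.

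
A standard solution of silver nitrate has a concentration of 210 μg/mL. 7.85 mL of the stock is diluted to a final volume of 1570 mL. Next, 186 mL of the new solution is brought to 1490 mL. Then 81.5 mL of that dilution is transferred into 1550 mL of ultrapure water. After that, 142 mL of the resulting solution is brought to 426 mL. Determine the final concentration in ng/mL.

2.18 ng/mL

Overall dilution factor = 200 × 8.011 × 20.02 × 3 = 9.62 × 10⁴.
210 μg/mL / 9.62 × 10⁴ = 2.18 × 10⁻³ μg/mL = 2.18 ng/mL.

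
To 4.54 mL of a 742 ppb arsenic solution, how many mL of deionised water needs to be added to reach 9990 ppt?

333 mL

9990 ppt = 9.99 ppb.
V₂ = C₁V₁/C₂ = 742 × 4.54 / 9.99 = 337 mL.
Diluent to add = V₂ − V₁ = 337 − 4.54 = 333 mL.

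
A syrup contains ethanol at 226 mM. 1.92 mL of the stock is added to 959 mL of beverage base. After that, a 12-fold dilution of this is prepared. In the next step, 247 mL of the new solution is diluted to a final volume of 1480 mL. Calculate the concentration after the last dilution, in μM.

6.28 μM

Overall dilution factor = 500.5 × 12 × 5.992 = 3.60 × 10⁴.
226 mM / 3.60 × 10⁴ = 6.28 × 10⁻³ mM = 6.28 μM.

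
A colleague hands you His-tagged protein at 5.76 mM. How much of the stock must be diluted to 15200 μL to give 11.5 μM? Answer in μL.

30.3 μL

11.5 μM = 0.0115 mM.
V₁ = C₂V₂/C₁ = 0.0115 × 15200 / 5.76 = 30.3 μL.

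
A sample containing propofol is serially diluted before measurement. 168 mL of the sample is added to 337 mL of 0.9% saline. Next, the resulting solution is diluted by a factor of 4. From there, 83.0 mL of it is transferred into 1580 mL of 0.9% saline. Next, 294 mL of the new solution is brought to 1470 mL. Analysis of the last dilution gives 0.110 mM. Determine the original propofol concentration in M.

0.133 M

Overall dilution factor = 3.006 × 4 × 20.04 × 5 = 1205.
Original = 0.110 mM × 1205 = 133 mM = 0.133 M.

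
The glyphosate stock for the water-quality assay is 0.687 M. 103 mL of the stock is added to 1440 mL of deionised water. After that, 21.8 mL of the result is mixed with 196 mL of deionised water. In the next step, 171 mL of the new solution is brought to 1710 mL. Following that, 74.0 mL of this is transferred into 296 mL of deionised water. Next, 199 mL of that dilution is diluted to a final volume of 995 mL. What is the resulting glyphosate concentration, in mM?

Overall dilution factor = 14.98 × 9.991 × 10 × 5 × 5 = 3.74 × 10⁴.
0.687 M / 3.74 × 10⁴ = 1.84 × 10⁻⁵ M = 0.0184 mM.

0.0184 mM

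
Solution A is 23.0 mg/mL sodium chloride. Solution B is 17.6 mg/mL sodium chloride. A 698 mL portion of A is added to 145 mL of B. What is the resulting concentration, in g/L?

C_mix = (C_A·V_A + C_B·V_B)/(V_A + V_B) = (23.0×698 + 17.6×145) / 843.0 = 22.1 mg/mL = 22.1 g/L.

22.1 g/L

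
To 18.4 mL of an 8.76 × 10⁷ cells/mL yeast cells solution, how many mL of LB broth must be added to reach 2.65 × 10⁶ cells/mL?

590 mL

V₂ = C₁V₁/C₂ = 8.76 × 10⁷ × 18.4 / 2.65 × 10⁶ = 608 mL.
Diluent to add = V₂ − V₁ = 608 − 18.4 = 590 mL.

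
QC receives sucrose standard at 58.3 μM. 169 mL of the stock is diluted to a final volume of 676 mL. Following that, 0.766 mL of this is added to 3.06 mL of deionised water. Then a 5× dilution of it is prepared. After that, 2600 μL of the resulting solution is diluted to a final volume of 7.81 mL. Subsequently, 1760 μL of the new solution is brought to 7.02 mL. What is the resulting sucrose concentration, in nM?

48.7 nM

Overall dilution factor = 4 × 4.995 × 5 × 3.004 × 3.989 = 1197.
58.3 μM / 1197 = 0.0487 μM = 48.7 nM.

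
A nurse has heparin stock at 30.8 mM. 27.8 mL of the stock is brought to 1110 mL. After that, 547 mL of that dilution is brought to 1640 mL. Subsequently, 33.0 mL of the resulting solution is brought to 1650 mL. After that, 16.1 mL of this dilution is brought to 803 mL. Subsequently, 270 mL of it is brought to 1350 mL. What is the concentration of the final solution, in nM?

20.6 nM

Overall dilution factor = 39.93 × 2.998 × 50 × 49.88 × 5 = 1.49 × 10⁶.
30.8 mM / 1.49 × 10⁶ = 2.06 × 10⁻⁵ mM = 20.6 nM.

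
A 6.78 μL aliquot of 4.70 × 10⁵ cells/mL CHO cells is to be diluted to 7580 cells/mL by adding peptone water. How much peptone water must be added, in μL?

V₂ = C₁V₁/C₂ = 4.70 × 10⁵ × 6.78 / 7580 = 420 μL.
Diluent to add = V₂ − V₁ = 420 − 6.78 = 414 μL.

414 μL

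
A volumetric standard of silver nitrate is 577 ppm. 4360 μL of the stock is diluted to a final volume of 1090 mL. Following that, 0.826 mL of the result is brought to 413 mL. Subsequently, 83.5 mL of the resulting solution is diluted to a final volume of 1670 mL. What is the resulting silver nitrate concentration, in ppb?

0.231 ppb

Overall dilution factor = 250 × 500 × 20 = 2.50 × 10⁶.
577 ppm / 2.50 × 10⁶ = 2.31 × 10⁻⁴ ppm = 0.231 ppb.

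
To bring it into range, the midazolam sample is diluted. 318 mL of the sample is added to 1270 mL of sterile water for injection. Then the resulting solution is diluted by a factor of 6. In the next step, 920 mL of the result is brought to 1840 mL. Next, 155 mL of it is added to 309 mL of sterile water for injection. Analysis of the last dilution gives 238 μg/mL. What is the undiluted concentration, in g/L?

42.7 g/L

Overall dilution factor = 4.994 × 6 × 2 × 2.994 = 179.
Original = 238 μg/mL × 179 = 4.27 × 10⁴ μg/mL = 42.7 g/L.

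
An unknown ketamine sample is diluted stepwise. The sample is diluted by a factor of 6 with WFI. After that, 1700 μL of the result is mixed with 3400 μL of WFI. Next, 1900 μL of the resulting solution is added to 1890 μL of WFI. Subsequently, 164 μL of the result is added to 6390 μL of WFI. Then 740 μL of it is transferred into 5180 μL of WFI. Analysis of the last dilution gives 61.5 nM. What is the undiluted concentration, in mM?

0.706 mM

Overall dilution factor = 6 × 3 × 1.995 × 39.96 × 8 = 1.15 × 10⁴.
Original = 61.5 nM × 1.15 × 10⁴ = 7.06 × 10⁵ nM = 0.706 mM.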